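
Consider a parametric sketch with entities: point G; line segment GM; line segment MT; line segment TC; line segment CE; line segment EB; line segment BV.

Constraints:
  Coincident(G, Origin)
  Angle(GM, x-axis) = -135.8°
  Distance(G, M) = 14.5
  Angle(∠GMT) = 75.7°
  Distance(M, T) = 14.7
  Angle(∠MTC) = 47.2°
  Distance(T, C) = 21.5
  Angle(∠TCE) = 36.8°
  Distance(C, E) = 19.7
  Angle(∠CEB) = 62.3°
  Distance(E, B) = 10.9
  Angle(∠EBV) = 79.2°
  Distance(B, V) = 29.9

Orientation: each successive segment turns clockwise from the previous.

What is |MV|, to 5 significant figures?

25.490

G is at the origin; GM runs at -135.8° with length 14.5, so M = (-10.395, -10.109). ∠GMT = 75.7° gives MT at 119.90° from the x-axis; with |MT| = 14.7, T = (-17.723, 2.6345). ∠MTC = 47.2° gives TC at -12.900° from the x-axis; with |TC| = 21.5, C = (3.2344, -2.1654). ∠TCE = 36.8° gives CE at -156.10° from the x-axis; with |CE| = 19.7, E = (-14.776, -10.147). ∠CEB = 62.3° gives EB at 86.200° from the x-axis; with |EB| = 10.9, B = (-14.054, 0.72936). ∠EBV = 79.2° gives BV at -14.600° from the x-axis; with |BV| = 29.9, V = (14.880, -6.8075). Then |MV| = |V − M| = 25.490.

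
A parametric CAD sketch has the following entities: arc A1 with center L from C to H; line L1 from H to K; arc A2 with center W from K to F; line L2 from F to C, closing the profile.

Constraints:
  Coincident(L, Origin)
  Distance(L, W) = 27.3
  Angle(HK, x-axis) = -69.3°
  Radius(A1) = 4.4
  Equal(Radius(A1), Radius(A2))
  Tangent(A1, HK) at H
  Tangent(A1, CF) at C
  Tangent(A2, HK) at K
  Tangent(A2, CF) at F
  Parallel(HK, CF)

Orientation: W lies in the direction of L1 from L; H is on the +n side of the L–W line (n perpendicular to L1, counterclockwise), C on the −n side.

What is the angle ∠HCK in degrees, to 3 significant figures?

72.1°

Tangency of A1 to both parallel lines with radius 4.4 puts H and C at L ± 4.4·n: H = (4.12, 1.56), C = (-4.12, -1.56). Equal radii place K and F the same way about W: K = W + 4.4·n = (13.8, -24.0), F = W − 4.4·n = (5.53, -27.1). Then cos ∠HCK = CH·CK / (|CH||CK|), giving 72.1°.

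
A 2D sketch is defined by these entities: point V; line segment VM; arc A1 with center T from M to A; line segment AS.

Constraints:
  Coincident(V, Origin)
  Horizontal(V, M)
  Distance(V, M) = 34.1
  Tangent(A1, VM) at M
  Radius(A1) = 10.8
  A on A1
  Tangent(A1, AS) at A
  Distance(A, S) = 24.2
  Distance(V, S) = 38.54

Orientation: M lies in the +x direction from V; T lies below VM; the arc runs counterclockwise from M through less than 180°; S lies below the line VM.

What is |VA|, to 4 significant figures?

25.15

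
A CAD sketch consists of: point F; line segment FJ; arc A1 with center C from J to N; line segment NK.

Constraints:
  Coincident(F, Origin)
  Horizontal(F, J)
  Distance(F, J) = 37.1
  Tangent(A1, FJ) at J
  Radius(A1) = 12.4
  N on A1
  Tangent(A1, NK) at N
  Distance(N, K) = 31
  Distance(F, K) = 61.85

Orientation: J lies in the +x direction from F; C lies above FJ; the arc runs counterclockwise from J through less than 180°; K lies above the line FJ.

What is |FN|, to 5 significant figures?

51.481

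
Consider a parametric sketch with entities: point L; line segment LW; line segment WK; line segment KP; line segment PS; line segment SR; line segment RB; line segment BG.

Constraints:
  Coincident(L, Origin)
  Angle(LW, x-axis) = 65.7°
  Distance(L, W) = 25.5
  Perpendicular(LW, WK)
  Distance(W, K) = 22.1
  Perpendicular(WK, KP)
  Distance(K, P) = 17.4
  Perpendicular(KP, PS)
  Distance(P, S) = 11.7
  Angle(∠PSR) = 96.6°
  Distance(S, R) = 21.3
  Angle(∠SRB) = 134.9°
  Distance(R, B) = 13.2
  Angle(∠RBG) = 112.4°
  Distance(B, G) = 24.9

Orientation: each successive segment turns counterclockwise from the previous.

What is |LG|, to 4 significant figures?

51.73

L is at the origin; LW runs at 65.7° with length 25.5, so W = (10.49, 23.24). LW is perpendicular to WK, so WK runs at 155.7°; with |WK| = 22.1, K = (-9.648, 32.34). WK is perpendicular to KP, so KP runs at -114.3°; with |KP| = 17.4, P = (-16.81, 16.48). The perpendicularity gives PS at right angles to KP, so PS runs at -24.30°; with |PS| = 11.7, S = (-6.145, 11.66). ∠PSR = 96.6° gives SR at 59.10° from the x-axis; with |SR| = 21.3, R = (4.793, 29.94). ∠SRB = 134.9° gives RB at 104.2° from the x-axis; with |RB| = 13.2, B = (1.555, 42.74). ∠RBG = 112.4° gives BG at 171.8° from the x-axis; with |BG| = 24.9, G = (-23.09, 46.29). Then |LG| = |G − L| = 51.73.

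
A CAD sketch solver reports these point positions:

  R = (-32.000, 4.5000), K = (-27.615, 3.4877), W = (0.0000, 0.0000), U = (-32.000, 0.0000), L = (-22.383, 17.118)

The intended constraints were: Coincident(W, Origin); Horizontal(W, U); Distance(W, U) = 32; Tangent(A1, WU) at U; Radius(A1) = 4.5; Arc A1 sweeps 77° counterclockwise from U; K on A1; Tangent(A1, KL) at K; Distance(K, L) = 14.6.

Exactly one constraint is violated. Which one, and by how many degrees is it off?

Tangent(A1, KL) at K — off by 8.00°.

W = (0.00, 0.00) ✓; W.y = 0.00, U.y = 0.00 ✓; |WU| = 32.00 ✓; ∠(RU, UW) = 90.00° ✓; |RU| = 4.500 ✓; bearing(R→K) − bearing(R→U) = 77.00° ✓; |RK| = 4.500 ✓; ∠(RK, KL) = 98.00° ✗; |KL| = 14.60 ✓.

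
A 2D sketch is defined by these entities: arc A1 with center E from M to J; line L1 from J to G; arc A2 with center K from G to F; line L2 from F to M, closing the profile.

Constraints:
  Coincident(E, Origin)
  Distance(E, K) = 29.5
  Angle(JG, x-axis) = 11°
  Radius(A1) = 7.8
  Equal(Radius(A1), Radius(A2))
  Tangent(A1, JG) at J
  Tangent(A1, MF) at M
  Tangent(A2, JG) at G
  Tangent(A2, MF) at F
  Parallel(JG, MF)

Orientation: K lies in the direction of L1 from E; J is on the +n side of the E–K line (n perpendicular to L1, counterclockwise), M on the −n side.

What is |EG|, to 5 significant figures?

30.514

The slot axis is L1's direction at 11.0°, so u = (cos 11.0°, sin 11.0°) = (0.98163, 0.19081) and n = (−sin 11.0°, cos 11.0°) = (-0.19081, 0.98163). E is at the origin and K lies 29.5 along u from E, so K = 29.5·u = (28.958, 5.6289). Tangency of A1 to both parallel lines with radius 7.8 puts J and M at E ± 7.8·n: J = (-1.4883, 7.6567), M = (1.4883, -7.6567). Equal radii place G and F the same way about K: G = K + 7.8·n = (27.470, 13.286), F = K − 7.8·n = (30.446, -2.0278). Then |EG| = |G − E| = 30.514.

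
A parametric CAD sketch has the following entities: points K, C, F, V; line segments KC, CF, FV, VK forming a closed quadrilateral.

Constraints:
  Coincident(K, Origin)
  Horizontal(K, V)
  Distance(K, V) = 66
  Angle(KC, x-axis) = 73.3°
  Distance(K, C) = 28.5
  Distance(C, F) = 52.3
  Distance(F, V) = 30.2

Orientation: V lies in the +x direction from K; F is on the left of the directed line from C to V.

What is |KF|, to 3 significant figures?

67.3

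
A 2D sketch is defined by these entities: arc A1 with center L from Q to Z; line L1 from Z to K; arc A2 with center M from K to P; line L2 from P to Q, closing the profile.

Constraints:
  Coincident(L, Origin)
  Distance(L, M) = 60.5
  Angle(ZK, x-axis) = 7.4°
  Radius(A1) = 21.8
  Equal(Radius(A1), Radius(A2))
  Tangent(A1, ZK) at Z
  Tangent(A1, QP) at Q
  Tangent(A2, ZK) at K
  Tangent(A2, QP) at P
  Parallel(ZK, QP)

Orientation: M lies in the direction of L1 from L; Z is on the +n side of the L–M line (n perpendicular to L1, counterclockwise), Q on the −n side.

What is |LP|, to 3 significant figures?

64.3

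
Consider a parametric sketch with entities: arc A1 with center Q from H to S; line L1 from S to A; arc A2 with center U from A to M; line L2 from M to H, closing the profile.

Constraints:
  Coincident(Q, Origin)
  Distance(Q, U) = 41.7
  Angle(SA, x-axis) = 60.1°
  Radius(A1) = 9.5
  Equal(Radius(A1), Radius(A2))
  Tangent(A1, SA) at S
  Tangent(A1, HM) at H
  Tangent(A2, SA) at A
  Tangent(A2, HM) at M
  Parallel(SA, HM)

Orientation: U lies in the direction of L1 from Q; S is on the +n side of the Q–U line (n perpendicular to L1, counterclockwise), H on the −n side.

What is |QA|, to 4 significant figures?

42.77

The slot axis is L1's direction at 60.1°, so u = (cos 60.1°, sin 60.1°) = (0.4985, 0.8669) and n = (−sin 60.1°, cos 60.1°) = (-0.8669, 0.4985). Q is at the origin and U lies 41.7 along u from Q, so U = 41.7·u = (20.79, 36.15). Tangency of A1 to both parallel lines with radius 9.5 puts S and H at Q ± 9.5·n: S = (-8.236, 4.736), H = (8.236, -4.736). Equal radii place A and M the same way about U: A = U + 9.5·n = (12.55, 40.89), M = U − 9.5·n = (29.02, 31.41). Then |QA| = |A − Q| = 42.77.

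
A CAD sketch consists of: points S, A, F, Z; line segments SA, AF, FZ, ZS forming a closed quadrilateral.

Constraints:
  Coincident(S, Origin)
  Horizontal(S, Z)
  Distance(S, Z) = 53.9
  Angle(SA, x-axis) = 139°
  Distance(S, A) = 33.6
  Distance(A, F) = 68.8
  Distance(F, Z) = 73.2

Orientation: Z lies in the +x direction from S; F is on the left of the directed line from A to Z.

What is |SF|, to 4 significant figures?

72.57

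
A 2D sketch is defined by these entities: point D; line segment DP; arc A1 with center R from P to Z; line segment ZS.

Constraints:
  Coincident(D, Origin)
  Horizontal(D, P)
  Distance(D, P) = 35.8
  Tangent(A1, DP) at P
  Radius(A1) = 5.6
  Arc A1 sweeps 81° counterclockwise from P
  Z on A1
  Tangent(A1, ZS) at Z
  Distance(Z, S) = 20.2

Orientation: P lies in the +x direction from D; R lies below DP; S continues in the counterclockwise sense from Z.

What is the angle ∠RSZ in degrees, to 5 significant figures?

15.495°

D is at the origin; D and P share the same y with |DP| = 35.8 and P on the +x side, so P = (35.800, 0.0000). A1 meets DP tangentially, so RP is at right angles to DP, so R = P + (0, -5.6) = (35.800, -5.6000). On A1, P sits at bearing 90° from R; an 81° counterclockwise sweep puts Z at bearing 171°, so Z = R + 5.6·(cos 171°, sin 171°) = (30.269, -4.7240). Since A1 is tangent to ZS there, RZ ⟂ ZS, so ZS runs along (−sin 171°, cos 171°); with |ZS| = 20.2, S = (27.109, -24.675). Then cos ∠RSZ = SR·SZ / (|SR||SZ|), giving 15.495°.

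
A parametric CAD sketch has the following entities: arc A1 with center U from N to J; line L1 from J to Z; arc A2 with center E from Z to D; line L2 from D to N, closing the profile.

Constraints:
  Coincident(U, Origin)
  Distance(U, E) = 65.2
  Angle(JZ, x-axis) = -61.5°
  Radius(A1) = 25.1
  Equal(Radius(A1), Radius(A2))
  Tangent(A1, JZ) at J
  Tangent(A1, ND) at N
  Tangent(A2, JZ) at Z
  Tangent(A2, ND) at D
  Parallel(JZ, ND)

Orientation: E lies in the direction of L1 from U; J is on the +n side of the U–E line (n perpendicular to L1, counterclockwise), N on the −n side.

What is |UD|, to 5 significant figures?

69.865

The slot axis is L1's direction at -61.5°, so u = (cos -61.5°, sin -61.5°) = (0.47716, -0.87882) and n = (−sin -61.5°, cos -61.5°) = (0.87882, 0.47716). U is at the origin and E lies 65.2 along u from U, so E = 65.2·u = (31.111, -57.299). Tangency of A1 to both parallel lines with radius 25.1 puts J and N at U ± 25.1·n: J = (22.058, 11.977), N = (-22.058, -11.977). Equal radii place Z and D the same way about E: Z = E + 25.1·n = (53.169, -45.322), D = E − 25.1·n = (9.0524, -69.276). Then |UD| = |D − U| = 69.865.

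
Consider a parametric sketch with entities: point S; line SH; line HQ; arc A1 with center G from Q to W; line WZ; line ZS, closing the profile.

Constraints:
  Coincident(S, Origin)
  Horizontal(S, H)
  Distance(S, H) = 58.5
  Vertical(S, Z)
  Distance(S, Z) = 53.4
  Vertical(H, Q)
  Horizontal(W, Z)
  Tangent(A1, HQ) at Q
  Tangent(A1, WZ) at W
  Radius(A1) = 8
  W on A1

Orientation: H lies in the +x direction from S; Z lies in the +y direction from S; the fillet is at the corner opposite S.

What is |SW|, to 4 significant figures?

73.50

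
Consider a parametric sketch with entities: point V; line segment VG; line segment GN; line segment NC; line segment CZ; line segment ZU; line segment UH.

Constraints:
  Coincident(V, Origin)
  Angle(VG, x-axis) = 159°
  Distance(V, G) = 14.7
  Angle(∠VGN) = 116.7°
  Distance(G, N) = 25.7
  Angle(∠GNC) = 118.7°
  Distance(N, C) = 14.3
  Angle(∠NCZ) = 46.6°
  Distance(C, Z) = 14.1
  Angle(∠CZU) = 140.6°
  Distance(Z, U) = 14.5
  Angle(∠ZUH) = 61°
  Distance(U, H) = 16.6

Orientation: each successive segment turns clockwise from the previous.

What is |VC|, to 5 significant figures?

39.177

V is at the origin; VG runs at 159.0° with length 14.7, so G = (-13.724, 5.2680). ∠VGN = 116.7° gives GN at 95.700° from the x-axis; with |GN| = 25.7, N = (-16.276, 30.841). ∠GNC = 118.7° gives NC at 34.400° from the x-axis; with |NC| = 14.3, C = (-4.4770, 38.920). Then |VC| = |C − V| = 39.177.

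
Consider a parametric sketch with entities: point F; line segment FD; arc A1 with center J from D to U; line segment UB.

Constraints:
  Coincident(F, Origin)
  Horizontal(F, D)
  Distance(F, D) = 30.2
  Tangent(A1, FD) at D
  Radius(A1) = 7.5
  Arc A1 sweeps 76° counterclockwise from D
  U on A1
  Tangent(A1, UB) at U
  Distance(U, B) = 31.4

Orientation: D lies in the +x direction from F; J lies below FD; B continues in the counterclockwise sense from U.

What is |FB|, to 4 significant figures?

39.27

F is at the origin; F and D share the same y with |FD| = 30.2 and D on the +x side, so D = (30.20, 0.000). Tangency of A1 to FD means the radius JD is perpendicular to FD, so J = D + (0, -7.5) = (30.20, -7.500). On A1, D sits at bearing 90° from J; a 76° counterclockwise sweep puts U at bearing 166°, so U = J + 7.5·(cos 166°, sin 166°) = (22.92, -5.686). Since A1 is tangent to UB there, JU ⟂ UB, so UB runs along (−sin 166°, cos 166°); with |UB| = 31.4, B = (15.33, -36.15). Then |FB| = |B − F| = 39.27.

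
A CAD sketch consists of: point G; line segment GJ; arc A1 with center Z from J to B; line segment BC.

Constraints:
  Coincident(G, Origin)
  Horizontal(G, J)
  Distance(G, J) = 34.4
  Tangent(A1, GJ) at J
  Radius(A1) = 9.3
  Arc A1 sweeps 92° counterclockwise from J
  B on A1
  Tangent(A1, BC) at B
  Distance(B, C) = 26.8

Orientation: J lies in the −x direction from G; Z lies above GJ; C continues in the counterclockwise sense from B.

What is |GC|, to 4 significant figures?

44.76

G is at the origin; G and J share the same y with |GJ| = 34.4 and J on the −x side, so J = (-34.40, 0.000). A1 meets GJ tangentially, so ZJ is at right angles to GJ, so Z = J + (0, 9.3) = (-34.40, 9.300). On A1, J sits at bearing -90° from Z; a 92° counterclockwise sweep puts B at bearing 2°, so B = Z + 9.3·(cos 2°, sin 2°) = (-25.11, 9.625). A1 meets BC tangentially, so ZB is at right angles to BC, so BC runs along (−sin 2°, cos 2°); with |BC| = 26.8, C = (-26.04, 36.41). Then |GC| = |C − G| = 44.76.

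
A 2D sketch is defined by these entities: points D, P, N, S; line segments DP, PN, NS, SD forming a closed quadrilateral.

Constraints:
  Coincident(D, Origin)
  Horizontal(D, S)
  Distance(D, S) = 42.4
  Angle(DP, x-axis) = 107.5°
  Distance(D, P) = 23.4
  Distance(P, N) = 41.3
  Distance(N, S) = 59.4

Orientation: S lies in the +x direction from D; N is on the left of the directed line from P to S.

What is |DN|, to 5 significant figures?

57.677

Checks: |PN| = 41.30 ✓; |NS| = 59.40 ✓.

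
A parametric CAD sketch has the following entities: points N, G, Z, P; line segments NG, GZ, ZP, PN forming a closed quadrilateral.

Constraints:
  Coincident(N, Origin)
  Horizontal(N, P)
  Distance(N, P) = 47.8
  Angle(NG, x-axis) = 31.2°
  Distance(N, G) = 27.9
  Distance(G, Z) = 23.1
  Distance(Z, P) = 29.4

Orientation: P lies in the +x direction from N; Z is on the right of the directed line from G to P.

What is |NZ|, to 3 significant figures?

21.2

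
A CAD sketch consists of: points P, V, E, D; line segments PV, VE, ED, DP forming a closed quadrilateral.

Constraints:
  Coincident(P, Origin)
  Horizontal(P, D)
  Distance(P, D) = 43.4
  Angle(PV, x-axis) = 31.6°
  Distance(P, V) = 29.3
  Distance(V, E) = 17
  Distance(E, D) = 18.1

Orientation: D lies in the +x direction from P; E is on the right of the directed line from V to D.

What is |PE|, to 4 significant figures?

25.43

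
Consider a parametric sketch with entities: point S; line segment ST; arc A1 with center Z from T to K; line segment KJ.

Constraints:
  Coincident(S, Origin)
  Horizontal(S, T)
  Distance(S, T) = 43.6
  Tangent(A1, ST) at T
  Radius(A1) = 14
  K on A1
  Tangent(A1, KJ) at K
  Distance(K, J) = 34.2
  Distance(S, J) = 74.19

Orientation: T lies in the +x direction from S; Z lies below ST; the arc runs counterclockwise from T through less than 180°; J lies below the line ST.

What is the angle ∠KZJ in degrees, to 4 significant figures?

67.74°

Checks: |ZK| = 14.00 ✓; ∠(ZK, KJ) = 90.00° ✓; |KJ| = 34.20 ✓; |SJ| = 74.19 ✓.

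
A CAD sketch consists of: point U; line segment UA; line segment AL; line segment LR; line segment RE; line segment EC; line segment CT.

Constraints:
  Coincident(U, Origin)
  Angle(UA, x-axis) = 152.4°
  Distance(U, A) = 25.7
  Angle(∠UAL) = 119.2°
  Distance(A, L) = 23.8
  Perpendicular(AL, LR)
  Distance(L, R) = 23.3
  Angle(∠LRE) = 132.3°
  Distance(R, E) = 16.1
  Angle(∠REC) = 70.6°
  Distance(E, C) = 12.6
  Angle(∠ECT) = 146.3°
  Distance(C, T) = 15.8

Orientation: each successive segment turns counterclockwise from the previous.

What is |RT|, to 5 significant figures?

21.383

U is at the origin; UA runs at 152.4° with length 25.7, so A = (-22.775, 11.907). ∠UAL = 119.2° gives AL at -146.80° from the x-axis; with |AL| = 23.8, L = (-42.690, -1.1253). AL ⟂ LR, so LR runs at -56.800°; with |LR| = 23.3, R = (-29.932, -20.622). ∠LRE = 132.3° gives RE at -9.1000° from the x-axis; with |RE| = 16.1, E = (-14.035, -23.168). ∠REC = 70.6° gives EC at 100.30° from the x-axis; with |EC| = 12.6, C = (-16.288, -10.771). ∠ECT = 146.3° gives CT at 134.00° from the x-axis; with |CT| = 15.8, T = (-27.263, 0.59427). Then |RT| = |T − R| = 21.383.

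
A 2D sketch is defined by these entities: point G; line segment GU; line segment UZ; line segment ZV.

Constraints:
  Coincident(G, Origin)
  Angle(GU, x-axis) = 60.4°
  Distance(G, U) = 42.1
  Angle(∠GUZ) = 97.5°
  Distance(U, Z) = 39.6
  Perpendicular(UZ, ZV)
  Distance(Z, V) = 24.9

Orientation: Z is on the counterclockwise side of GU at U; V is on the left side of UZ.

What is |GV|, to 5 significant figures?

48.137

∠GUZ = 97.5°, so UZ runs at 60.4° + (180° − 97.5°) = 142.90° from the x-axis; with |UZ| = 39.6, Z = U + 39.6·(cos 142.90°, sin 142.90°) = (-10.789, 60.493). UZ ⟂ ZV; with |ZV| = 24.9 on the left of UZ, V = Z + 24.9·(-0.60321, -0.79758) = (-25.809, 40.633). Then |GV| = |V − G| = 48.137.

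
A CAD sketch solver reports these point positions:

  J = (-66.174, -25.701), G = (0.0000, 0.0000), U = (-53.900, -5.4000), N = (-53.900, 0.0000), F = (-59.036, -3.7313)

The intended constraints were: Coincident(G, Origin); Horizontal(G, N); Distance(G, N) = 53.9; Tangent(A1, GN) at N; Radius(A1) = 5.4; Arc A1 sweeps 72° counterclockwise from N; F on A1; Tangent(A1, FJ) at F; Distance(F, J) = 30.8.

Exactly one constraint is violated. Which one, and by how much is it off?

Distance(F, J) = 30.8 — off by 7.70.

G = (0.00, 0.00) ✓; G.y = 0.00, N.y = 0.00 ✓; |GN| = 53.90 ✓; ∠(UN, NG) = 90.00° ✓; |UN| = 5.400 ✓; bearing(U→F) − bearing(U→N) = 72.00° ✓; |UF| = 5.400 ✓; ∠(UF, FJ) = 90.00° ✓; |FJ| = 23.10 ✗.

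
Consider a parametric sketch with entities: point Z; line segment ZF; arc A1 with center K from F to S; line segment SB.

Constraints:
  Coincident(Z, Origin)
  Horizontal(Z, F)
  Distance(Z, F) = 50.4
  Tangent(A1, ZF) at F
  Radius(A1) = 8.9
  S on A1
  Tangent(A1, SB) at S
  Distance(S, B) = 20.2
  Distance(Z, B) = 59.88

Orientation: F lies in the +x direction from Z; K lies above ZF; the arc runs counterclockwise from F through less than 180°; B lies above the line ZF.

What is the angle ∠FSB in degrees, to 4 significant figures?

124.2°

Checks: |KS| = 8.900 ✓; ∠(KS, SB) = 90.00° ✓; |SB| = 20.20 ✓; |ZB| = 59.88 ✓.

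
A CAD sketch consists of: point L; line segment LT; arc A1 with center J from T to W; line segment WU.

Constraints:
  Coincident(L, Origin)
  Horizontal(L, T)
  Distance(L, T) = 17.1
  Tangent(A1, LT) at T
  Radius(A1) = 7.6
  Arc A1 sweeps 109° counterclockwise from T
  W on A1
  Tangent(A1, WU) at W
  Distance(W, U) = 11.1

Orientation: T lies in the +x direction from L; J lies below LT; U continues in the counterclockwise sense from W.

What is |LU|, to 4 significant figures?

24.62

L is at the origin; LT is horizontal with |LT| = 17.1 and T on the +x side, so T = (17.10, 0.000). A1 meets LT tangentially, so JT is at right angles to LT, so J = T + (0, -7.6) = (17.10, -7.600). On A1, T sits at bearing 90° from J; a 109° counterclockwise sweep puts W at bearing 199°, so W = J + 7.6·(cos 199°, sin 199°) = (9.914, -10.07). A1 meets WU tangentially, so JW is at right angles to WU, so WU runs along (−sin 199°, cos 199°); with |WU| = 11.1, U = (13.53, -20.57). Then |LU| = |U − L| = 24.62.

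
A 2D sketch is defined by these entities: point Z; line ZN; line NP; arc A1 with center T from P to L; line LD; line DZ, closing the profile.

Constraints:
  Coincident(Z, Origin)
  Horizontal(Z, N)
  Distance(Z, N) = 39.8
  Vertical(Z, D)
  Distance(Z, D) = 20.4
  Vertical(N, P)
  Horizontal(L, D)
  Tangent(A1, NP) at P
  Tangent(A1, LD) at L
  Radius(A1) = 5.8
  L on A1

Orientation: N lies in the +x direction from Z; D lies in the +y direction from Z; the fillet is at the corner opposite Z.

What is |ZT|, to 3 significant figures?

37.0

Z is at the origin; ZN is horizontal with |ZN| = 39.8 and N on the +x side, so N = (39.8, 0.00). ZD is vertical with |ZD| = 20.4 and D on the +y side, so D = (0.00, 20.4). The virtual corner opposite Z is at (39.8, 20.4). Tangency of A1 to NP means the radius TP is perpendicular to NP and A1 meets LD tangentially, so TL is at right angles to LD, with radius 5.8, so the center T sits 5.8 in from both sides at T = (34.0, 14.6). Then |ZT| = |T − Z| = 37.0.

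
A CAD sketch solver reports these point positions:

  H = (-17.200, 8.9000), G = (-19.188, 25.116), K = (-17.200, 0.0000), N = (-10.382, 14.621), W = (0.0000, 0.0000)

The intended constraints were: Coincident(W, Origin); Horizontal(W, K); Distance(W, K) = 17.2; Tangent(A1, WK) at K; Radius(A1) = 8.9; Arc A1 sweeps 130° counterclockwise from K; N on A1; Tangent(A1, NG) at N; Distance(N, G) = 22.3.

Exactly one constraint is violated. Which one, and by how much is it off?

Distance(N, G) = 22.3 — off by 8.60.

W = (0.00, 0.00) ✓; W.y = 0.00, K.y = 0.00 ✓; |WK| = 17.20 ✓; ∠(HK, KW) = 90.00° ✓; |HK| = 8.900 ✓; bearing(H→N) − bearing(H→K) = 130.0° ✓; |HN| = 8.900 ✓; ∠(HN, NG) = 90.00° ✓; |NG| = 13.70 ✗.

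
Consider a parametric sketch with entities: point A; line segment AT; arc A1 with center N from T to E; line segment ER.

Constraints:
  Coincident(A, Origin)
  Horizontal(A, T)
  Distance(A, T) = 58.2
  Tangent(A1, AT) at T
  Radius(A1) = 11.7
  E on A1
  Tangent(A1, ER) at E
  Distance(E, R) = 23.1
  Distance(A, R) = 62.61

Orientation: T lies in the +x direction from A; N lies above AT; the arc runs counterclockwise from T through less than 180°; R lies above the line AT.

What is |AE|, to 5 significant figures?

69.565

A is at the origin; AT is horizontal with |AT| = 58.2 and T on the +x side, so T = (58.200, 0.0000). The tangent condition forces NT to be normal to AT, so N = T + (0, 11.7) = (58.200, 11.700). Since NE ⟂ ER (tangency), |NR| = √(11.7² + 23.1²) = 25.894 regardless of where E sits on A1. So R lies on both circle(A, 62.61) and circle(N, 25.894); the above-AT intersection is R = (50.849, 36.529). E is the foot of the tangent from R: E = (66.707, 19.732).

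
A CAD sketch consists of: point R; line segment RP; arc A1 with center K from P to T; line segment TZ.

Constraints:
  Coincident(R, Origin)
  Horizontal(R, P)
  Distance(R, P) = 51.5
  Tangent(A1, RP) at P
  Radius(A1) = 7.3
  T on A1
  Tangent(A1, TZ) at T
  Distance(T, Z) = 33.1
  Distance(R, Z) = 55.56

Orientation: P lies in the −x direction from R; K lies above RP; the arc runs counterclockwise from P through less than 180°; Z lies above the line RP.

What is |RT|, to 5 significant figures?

44.715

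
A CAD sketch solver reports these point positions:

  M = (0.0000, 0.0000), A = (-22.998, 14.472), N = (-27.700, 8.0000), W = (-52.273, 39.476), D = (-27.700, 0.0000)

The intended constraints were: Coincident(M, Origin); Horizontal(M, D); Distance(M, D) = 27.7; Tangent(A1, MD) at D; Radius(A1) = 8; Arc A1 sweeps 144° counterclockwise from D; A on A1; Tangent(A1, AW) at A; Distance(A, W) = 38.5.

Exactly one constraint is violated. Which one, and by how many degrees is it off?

Tangent(A1, AW) at A — off by 4.50°.

M = (0.00, 0.00) ✓; M.y = 0.00, D.y = 0.00 ✓; |MD| = 27.70 ✓; ∠(ND, DM) = 90.00° ✓; |ND| = 8.000 ✓; bearing(N→A) − bearing(N→D) = 144.0° ✓; |NA| = 8.000 ✓; ∠(NA, AW) = 94.50° ✗; |AW| = 38.50 ✓.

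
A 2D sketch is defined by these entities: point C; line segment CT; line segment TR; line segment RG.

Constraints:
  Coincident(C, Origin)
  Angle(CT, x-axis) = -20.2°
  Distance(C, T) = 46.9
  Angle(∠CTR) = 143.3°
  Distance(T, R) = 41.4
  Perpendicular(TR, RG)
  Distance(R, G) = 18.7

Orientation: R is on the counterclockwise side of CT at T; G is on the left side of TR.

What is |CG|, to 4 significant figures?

79.55

C is at the origin; CT runs at -20.2° with length 46.9, so T = 46.9·(cos -20.2°, sin -20.2°) = (44.02, -16.19). ∠CTR = 143.3°, so TR runs at -20.2° + (180° − 143.3°) = 16.50° from the x-axis; with |TR| = 41.4, R = T + 41.4·(cos 16.50°, sin 16.50°) = (83.71, -4.436). TR ⟂ RG; with |RG| = 18.7 on the left of TR, G = R + 18.7·(-0.2840, 0.9588) = (78.40, 13.49). Then |CG| = |G − C| = 79.55.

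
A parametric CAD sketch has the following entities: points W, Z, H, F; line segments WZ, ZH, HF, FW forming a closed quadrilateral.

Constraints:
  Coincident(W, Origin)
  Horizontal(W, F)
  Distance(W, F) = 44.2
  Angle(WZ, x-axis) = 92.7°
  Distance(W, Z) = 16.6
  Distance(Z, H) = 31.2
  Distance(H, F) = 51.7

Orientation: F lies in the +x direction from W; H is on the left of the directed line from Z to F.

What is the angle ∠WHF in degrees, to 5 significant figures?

53.475°

W is at the origin; WF is horizontal with |WF| = 44.2 and F in +x, so F = (44.2, 0). WZ runs at 92.7° with |WZ| = 16.6, so Z = (-0.78197, 16.582). H is determined by |ZH| = 31.2 and |HF| = 51.7 together: it lies at the intersection of circle(Z, 31.2) and circle(F, 51.7). With |ZF| = 47.941, the foot of the radical line on ZF is 6.2460 from Z and the perpendicular offset is √(31.2² − 6.2460²) = 30.568. Taking the left-of-ZF solution: H = (15.651, 43.103).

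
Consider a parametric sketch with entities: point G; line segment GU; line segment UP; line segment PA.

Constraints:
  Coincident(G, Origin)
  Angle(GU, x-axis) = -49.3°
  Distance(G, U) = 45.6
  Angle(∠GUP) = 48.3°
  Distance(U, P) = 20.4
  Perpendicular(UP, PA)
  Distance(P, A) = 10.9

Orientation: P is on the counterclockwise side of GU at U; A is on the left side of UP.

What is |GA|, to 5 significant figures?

25.189

G is at the origin; GU runs at -49.3° with length 45.6, so U = 45.6·(cos -49.3°, sin -49.3°) = (29.736, -34.571). ∠GUP = 48.3°, so UP runs at -49.3° + (180° − 48.3°) = 82.400° from the x-axis; with |UP| = 20.4, P = U + 20.4·(cos 82.400°, sin 82.400°) = (32.434, -14.350). The perpendicularity gives PA at right angles to UP; with |PA| = 10.9 on the left of UP, A = P + 10.9·(-0.99122, 0.13226) = (21.629, -12.909). Then |GA| = |A − G| = 25.189.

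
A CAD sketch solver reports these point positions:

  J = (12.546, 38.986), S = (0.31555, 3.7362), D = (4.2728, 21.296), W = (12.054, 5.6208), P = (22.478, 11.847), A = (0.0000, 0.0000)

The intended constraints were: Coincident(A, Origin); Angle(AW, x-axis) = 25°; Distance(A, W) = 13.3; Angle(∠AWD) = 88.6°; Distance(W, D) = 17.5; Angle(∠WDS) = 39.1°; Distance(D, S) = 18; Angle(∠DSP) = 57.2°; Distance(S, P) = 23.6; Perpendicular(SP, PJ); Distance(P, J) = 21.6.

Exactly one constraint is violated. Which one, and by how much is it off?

Distance(P, J) = 21.6 — off by 7.30.

A = (0.00, 0.00) ✓; AW at 25.00° ✓; |AW| = 13.30 ✓; ∠AWD = 88.60° ✓; |WD| = 17.50 ✓; ∠WDS = 39.10° ✓; |DS| = 18.00 ✓; ∠DSP = 57.20° ✓; |SP| = 23.60 ✓; ∠(SP, PJ) = 90.00° ✓; |PJ| = 28.90 ✗.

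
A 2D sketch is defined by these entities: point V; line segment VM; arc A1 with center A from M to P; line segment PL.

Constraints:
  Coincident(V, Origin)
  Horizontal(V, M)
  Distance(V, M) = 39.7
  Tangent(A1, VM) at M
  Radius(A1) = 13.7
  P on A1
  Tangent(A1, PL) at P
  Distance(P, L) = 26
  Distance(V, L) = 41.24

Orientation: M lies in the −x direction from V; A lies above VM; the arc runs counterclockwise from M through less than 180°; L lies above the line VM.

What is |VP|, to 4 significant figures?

28.40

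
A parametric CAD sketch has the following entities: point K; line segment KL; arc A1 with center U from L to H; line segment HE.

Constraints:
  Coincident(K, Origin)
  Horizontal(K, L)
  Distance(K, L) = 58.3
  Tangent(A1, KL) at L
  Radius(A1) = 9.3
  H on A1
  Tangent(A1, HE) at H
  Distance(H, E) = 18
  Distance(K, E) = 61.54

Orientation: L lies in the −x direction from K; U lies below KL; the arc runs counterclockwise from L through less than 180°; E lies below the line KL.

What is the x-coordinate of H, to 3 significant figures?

-65.5

Checks: K.y = 0.00, L.y = 0.00 ✓; |UH| = 9.300 ✓; ∠(UH, HE) = 90.00° ✓; |HE| = 18.00 ✓; |KE| = 61.54 ✓.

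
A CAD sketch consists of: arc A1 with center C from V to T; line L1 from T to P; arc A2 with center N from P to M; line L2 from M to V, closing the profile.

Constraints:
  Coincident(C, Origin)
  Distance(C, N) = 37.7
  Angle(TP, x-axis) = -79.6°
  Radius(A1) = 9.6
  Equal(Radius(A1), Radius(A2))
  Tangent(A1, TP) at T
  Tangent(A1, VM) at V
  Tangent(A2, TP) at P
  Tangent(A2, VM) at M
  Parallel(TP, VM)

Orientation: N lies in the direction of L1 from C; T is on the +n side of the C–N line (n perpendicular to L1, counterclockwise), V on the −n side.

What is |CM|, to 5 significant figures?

38.903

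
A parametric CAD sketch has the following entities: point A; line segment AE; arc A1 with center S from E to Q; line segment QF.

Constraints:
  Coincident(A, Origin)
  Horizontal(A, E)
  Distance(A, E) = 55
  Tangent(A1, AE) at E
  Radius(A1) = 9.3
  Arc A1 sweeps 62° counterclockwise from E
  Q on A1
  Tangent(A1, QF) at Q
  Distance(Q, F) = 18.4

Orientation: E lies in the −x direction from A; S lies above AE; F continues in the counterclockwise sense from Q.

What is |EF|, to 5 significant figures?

27.065

On A1, E sits at bearing -90° from S; a 62° counterclockwise sweep puts Q at bearing -28°, so Q = S + 9.3·(cos -28°, sin -28°) = (-46.789, 4.9339). Tangency of A1 to QF means the radius SQ is perpendicular to QF, so QF runs along (−sin -28°, cos -28°); with |QF| = 18.4, F = (-38.150, 21.180). Then |EF| = |F − E| = 27.065.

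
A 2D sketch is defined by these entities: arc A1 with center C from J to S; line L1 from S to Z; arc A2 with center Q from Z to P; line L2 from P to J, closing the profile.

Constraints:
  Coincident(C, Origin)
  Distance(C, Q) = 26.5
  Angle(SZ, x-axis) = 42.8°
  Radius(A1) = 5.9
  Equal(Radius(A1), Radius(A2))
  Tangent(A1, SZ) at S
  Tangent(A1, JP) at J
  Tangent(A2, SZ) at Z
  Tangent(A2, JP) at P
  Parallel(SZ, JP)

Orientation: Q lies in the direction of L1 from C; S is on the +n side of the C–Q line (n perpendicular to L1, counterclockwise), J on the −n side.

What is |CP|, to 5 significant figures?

27.149

The slot axis is L1's direction at 42.8°, so u = (cos 42.8°, sin 42.8°) = (0.73373, 0.67944) and n = (−sin 42.8°, cos 42.8°) = (-0.67944, 0.73373). C is at the origin and Q lies 26.5 along u from C, so Q = 26.5·u = (19.444, 18.005). Tangency of A1 to both parallel lines with radius 5.9 puts S and J at C ± 5.9·n: S = (-4.0087, 4.3290), J = (4.0087, -4.3290). Equal radii place Z and P the same way about Q: Z = Q + 5.9·n = (15.435, 22.334), P = Q − 5.9·n = (23.453, 13.676). Then |CP| = |P − C| = 27.149.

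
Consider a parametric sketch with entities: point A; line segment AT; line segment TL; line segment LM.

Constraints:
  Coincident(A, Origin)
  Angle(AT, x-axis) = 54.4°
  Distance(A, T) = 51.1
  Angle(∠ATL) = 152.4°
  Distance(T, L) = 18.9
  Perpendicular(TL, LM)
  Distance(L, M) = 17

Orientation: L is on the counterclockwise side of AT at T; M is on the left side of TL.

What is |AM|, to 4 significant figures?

64.53

A is at the origin; AT runs at 54.4° with length 51.1, so T = 51.1·(cos 54.4°, sin 54.4°) = (29.75, 41.55). ∠ATL = 152.4°, so TL runs at 54.4° + (180° − 152.4°) = 82.00° from the x-axis; with |TL| = 18.9, L = T + 18.9·(cos 82.00°, sin 82.00°) = (32.38, 60.27). TL is perpendicular to LM; with |LM| = 17.0 on the left of TL, M = L + 17.0·(-0.9903, 0.1392) = (15.54, 62.63). Then |AM| = |M − A| = 64.53.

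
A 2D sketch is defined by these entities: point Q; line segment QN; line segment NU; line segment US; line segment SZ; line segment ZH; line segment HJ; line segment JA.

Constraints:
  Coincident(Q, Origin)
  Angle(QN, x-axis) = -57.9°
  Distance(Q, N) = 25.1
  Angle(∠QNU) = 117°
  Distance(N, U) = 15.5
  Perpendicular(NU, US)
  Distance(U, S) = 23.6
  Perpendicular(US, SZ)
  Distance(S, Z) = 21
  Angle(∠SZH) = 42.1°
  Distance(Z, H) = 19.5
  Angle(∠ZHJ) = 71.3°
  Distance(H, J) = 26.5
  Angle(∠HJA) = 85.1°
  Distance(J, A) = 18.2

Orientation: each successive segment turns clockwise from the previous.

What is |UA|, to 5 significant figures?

42.734

∠ZHJ = 71.3° gives HJ at 172.50° from the x-axis; with |HJ| = 26.5, J = (-26.573, -20.094). ∠HJA = 85.1° gives JA at 77.600° from the x-axis; with |JA| = 18.2, A = (-22.665, -2.3181). Then |UA| = |A − U| = 42.734.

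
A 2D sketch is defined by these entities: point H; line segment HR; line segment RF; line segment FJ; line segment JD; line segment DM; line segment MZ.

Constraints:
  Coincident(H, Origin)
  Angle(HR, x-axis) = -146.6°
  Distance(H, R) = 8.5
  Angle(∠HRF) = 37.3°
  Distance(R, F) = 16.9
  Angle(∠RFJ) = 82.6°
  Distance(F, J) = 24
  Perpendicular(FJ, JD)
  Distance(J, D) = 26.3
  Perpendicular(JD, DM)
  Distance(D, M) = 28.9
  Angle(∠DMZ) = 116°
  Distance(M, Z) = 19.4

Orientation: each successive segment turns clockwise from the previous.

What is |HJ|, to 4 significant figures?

19.94

∠HRF = 37.3° gives RF at 70.70° from the x-axis; with |RF| = 16.9, F = (-1.511, 11.27). ∠RFJ = 82.6° gives FJ at -26.70° from the x-axis; with |FJ| = 24.0, J = (19.93, 0.4875). Then |HJ| = |J − H| = 19.94.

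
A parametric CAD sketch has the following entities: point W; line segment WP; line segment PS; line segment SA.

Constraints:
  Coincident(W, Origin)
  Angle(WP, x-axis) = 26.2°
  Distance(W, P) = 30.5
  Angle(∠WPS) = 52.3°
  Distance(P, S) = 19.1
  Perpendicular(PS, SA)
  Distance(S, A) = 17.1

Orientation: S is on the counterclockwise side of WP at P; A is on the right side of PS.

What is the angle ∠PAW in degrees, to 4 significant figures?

47.54°

∠WPS = 52.3°, so PS runs at 26.2° + (180° − 52.3°) = 153.9° from the x-axis; with |PS| = 19.1, S = P + 19.1·(cos 153.9°, sin 153.9°) = (10.21, 21.87). The perpendicularity gives SA at right angles to PS; with |SA| = 17.1 on the right of PS, A = S + 17.1·(0.4399, 0.8980) = (17.74, 37.23). Then cos ∠PAW = AP·AW / (|AP||AW|), giving 47.54°.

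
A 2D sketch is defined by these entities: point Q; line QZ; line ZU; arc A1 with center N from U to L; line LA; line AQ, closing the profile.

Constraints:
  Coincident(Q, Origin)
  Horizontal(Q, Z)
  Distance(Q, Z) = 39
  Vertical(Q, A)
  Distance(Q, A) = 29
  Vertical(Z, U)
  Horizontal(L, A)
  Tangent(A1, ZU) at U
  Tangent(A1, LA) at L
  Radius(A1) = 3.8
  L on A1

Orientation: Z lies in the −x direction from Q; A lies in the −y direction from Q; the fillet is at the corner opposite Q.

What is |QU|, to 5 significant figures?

46.433

The virtual corner opposite Q is at (-39.000, -29.000). The tangent condition forces NU to be normal to ZU and since A1 is tangent to LA there, NL ⟂ LA, with radius 3.8, so the center N sits 3.8 in from both sides at N = (-35.200, -25.200). That places the tangent points at U = (-39.000, -25.200) on ZU and L = (-35.200, -29.000) on LA. Then |QU| = |U − Q| = 46.433.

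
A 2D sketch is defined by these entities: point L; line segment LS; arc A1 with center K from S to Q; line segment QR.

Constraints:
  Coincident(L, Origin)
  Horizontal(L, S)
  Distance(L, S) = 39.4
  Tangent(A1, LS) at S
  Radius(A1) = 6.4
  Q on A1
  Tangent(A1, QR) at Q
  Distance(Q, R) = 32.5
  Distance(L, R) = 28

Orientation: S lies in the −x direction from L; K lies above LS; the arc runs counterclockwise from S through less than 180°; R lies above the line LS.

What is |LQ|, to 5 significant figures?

34.867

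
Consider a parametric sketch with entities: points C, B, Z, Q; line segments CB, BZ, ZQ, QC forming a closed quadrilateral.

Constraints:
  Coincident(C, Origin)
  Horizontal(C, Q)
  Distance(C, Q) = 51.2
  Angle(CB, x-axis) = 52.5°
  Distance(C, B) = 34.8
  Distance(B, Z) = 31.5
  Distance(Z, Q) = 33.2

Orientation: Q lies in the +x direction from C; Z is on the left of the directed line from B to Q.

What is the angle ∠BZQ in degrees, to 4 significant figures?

78.10°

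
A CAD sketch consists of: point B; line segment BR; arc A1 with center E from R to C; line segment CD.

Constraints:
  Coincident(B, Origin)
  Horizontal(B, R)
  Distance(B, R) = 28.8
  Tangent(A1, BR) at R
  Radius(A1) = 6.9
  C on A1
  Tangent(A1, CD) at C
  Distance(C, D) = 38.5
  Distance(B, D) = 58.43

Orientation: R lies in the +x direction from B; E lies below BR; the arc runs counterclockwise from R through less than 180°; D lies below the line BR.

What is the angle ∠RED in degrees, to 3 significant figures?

168°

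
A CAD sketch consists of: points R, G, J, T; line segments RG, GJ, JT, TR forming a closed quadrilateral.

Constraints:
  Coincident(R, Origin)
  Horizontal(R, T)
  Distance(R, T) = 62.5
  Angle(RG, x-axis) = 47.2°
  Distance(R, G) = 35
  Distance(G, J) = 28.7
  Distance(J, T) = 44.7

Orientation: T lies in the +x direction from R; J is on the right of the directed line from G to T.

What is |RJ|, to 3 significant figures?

18.0

Checks: |GJ| = 28.70 ✓; |JT| = 44.70 ✓.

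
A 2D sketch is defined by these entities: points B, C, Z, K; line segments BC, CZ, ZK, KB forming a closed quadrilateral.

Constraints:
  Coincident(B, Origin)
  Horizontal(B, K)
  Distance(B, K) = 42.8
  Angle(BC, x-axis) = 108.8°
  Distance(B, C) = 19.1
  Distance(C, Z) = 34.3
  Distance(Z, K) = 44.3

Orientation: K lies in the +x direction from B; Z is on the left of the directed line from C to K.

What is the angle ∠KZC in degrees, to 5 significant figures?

82.143°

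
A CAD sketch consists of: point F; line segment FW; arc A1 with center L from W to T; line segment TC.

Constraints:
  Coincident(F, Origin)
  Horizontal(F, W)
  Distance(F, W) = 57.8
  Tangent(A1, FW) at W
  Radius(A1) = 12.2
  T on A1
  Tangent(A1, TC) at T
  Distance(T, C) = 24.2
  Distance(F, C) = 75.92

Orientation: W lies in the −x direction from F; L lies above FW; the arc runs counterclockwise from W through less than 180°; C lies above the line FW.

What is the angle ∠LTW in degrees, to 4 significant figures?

23.21°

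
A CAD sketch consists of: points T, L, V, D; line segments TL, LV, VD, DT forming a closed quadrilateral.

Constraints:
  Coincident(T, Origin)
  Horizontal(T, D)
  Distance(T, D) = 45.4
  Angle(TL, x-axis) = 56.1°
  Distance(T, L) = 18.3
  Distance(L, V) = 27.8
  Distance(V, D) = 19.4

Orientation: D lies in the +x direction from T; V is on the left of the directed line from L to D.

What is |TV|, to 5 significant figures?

41.885

T is at the origin; T and D share the same y with |TD| = 45.4 and D in +x, so D = (45.4, 0). TL runs at 56.1° with |TL| = 18.3, so L = (10.207, 15.189). V is determined by |LV| = 27.8 and |VD| = 19.4 together: it lies at the intersection of circle(L, 27.8) and circle(D, 19.4). With |LD| = 38.331, the foot of the radical line on LD is 24.337 from L and the perpendicular offset is √(27.8² − 24.337²) = 13.436. Taking the left-of-LD solution: V = (37.876, 17.882).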